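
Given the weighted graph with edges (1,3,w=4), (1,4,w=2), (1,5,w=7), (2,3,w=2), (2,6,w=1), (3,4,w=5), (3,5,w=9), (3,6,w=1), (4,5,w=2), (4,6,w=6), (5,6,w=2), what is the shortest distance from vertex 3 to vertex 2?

Step 1: Build adjacency list with weights:
  1: 3(w=4), 4(w=2), 5(w=7)
  2: 3(w=2), 6(w=1)
  3: 1(w=4), 2(w=2), 4(w=5), 5(w=9), 6(w=1)
  4: 1(w=2), 3(w=5), 5(w=2), 6(w=6)
  5: 1(w=7), 3(w=9), 4(w=2), 6(w=2)
  6: 2(w=1), 3(w=1), 4(w=6), 5(w=2)

Step 2: Apply Dijkstra's algorithm from vertex 3:
  Visit vertex 3 (distance=0)
    Update dist[1] = 4
    Update dist[2] = 2
    Update dist[4] = 5
    Update dist[5] = 9
    Update dist[6] = 1
  Visit vertex 6 (distance=1)
    Update dist[5] = 3
  Visit vertex 2 (distance=2)

Step 3: Shortest path: 3 -> 2
Total weight: 2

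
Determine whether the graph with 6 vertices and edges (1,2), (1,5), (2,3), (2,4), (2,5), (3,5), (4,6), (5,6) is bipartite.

Step 1: Attempt 2-coloring using BFS:
  Start at vertex 1, assign color 0
  Color vertex 2 with color 1 (neighbor of 1)
  Color vertex 5 with color 1 (neighbor of 1)
  Color vertex 3 with color 0 (neighbor of 2)
  Color vertex 4 with color 0 (neighbor of 2)

Step 2: Conflict found! Vertices 2 and 5 are adjacent but have the same color.
This means the graph contains an odd cycle.

The graph is NOT bipartite.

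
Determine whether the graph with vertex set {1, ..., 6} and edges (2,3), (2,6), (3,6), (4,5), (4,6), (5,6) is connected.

Step 1: Build adjacency list from edges:
  1: (none)
  2: 3, 6
  3: 2, 6
  4: 5, 6
  5: 4, 6
  6: 2, 3, 4, 5

Step 2: Run BFS/DFS from vertex 1:
  Visited: {1}
  Reached 1 of 6 vertices

Step 3: Only 1 of 6 vertices reached. Graph is disconnected.
Connected components: {1}, {2, 3, 4, 5, 6}
Answer: No, the graph is not connected (2 components).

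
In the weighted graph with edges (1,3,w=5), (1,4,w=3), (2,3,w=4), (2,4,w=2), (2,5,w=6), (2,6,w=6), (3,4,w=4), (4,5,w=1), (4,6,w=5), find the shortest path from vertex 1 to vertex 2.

Step 1: Build adjacency list with weights:
  1: 3(w=5), 4(w=3)
  2: 3(w=4), 4(w=2), 5(w=6), 6(w=6)
  3: 1(w=5), 2(w=4), 4(w=4)
  4: 1(w=3), 2(w=2), 3(w=4), 5(w=1), 6(w=5)
  5: 2(w=6), 4(w=1)
  6: 2(w=6), 4(w=5)

Step 2: Apply Dijkstra's algorithm from vertex 1:
  Visit vertex 1 (distance=0)
    Update dist[3] = 5
    Update dist[4] = 3
  Visit vertex 4 (distance=3)
    Update dist[2] = 5
    Update dist[5] = 4
    Update dist[6] = 8
  Visit vertex 5 (distance=4)
  Visit vertex 2 (distance=5)

Step 3: Shortest path: 1 -> 4 -> 2
Total weight: 3 + 2 = 5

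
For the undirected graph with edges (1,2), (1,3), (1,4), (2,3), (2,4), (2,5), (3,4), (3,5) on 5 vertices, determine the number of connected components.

Step 1: Build adjacency list from edges:
  1: 2, 3, 4
  2: 1, 3, 4, 5
  3: 1, 2, 4, 5
  4: 1, 2, 3
  5: 2, 3

Step 2: Run BFS/DFS from vertex 1:
  Visited: {1, 2, 3, 4, 5}
  Reached 5 of 5 vertices

Step 3: All 5 vertices reached from vertex 1, so the graph is connected.
Number of connected components: 1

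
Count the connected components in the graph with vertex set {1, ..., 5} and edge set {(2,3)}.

Step 1: Build adjacency list from edges:
  1: (none)
  2: 3
  3: 2
  4: (none)
  5: (none)

Step 2: Run BFS/DFS from vertex 1:
  Visited: {1}
  Reached 1 of 5 vertices

Step 3: Only 1 of 5 vertices reached. Graph is disconnected.
Connected components: {1}, {2, 3}, {4}, {5}
Number of connected components: 4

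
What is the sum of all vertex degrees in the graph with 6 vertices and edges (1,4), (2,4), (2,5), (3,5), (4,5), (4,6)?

Step 1: Count edges incident to each vertex:
  deg(1) = 1 (neighbors: 4)
  deg(2) = 2 (neighbors: 4, 5)
  deg(3) = 1 (neighbors: 5)
  deg(4) = 4 (neighbors: 1, 2, 5, 6)
  deg(5) = 3 (neighbors: 2, 3, 4)
  deg(6) = 1 (neighbors: 4)

Step 2: Sum all degrees:
  1 + 2 + 1 + 4 + 3 + 1 = 12

Verification: sum of degrees = 2 * |E| = 2 * 6 = 12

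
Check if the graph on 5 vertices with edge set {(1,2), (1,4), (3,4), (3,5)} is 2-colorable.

Step 1: Attempt 2-coloring using BFS:
  Start at vertex 1, assign color 0
  Color vertex 2 with color 1 (neighbor of 1)
  Color vertex 4 with color 1 (neighbor of 1)
  Color vertex 3 with color 0 (neighbor of 4)
  Color vertex 5 with color 1 (neighbor of 3)

Step 2: 2-coloring succeeded. No conflicts found.
  Set A (color 0): {1, 3}
  Set B (color 1): {2, 4, 5}

The graph is bipartite with partition {1, 3}, {2, 4, 5}.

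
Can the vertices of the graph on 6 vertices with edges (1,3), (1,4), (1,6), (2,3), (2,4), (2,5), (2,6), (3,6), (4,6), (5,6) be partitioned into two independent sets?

Step 1: Attempt 2-coloring using BFS:
  Start at vertex 1, assign color 0
  Color vertex 3 with color 1 (neighbor of 1)
  Color vertex 4 with color 1 (neighbor of 1)
  Color vertex 6 with color 1 (neighbor of 1)
  Color vertex 2 with color 0 (neighbor of 3)

Step 2: Conflict found! Vertices 3 and 6 are adjacent but have the same color.
This means the graph contains an odd cycle.

The graph is NOT bipartite.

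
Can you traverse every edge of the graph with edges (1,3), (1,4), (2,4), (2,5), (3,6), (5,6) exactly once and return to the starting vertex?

Step 1: Find the degree of each vertex:
  deg(1) = 2
  deg(2) = 2
  deg(3) = 2
  deg(4) = 2
  deg(5) = 2
  deg(6) = 2

Step 2: Count vertices with odd degree:
  All vertices have even degree (0 odd-degree vertices)

Step 3: Apply Euler's theorem:
  - Eulerian circuit exists iff graph is connected and all vertices have even degree
  - Eulerian path exists iff graph is connected and has 0 or 2 odd-degree vertices

Graph is connected with 0 odd-degree vertices.
Both Eulerian circuit and Eulerian path exist.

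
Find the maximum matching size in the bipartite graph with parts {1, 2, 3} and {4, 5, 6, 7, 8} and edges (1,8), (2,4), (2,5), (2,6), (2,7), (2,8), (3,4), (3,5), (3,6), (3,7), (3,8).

Step 1: List the neighbors of each left vertex:
  1: 8
  2: 4, 5, 6, 7, 8
  3: 4, 5, 6, 7, 8

Step 2: Greedily match left vertices, then look for augmenting paths:
  Match 1 -- 8
  Match 2 -- 4
  Match 3 -- 5
  No augmenting path remains.

Step 3: Verify this is maximum:
  Matching size 3 = min(|L|, |R|) = min(3, 5), which is an upper bound, so this matching is maximum.

Maximum matching: {(1,8), (2,4), (3,5)}
Size: 3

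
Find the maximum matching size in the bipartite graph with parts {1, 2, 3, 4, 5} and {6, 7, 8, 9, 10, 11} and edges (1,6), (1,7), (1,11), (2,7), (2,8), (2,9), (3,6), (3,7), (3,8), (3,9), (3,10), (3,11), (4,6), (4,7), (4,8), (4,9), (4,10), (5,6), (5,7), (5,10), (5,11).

Step 1: List the neighbors of each left vertex:
  1: 6, 7, 11
  2: 7, 8, 9
  3: 6, 7, 8, 9, 10, 11
  4: 6, 7, 8, 9, 10
  5: 6, 7, 10, 11

Step 2: Greedily match left vertices, then look for augmenting paths:
  Match 1 -- 6
  Match 2 -- 7
  Match 3 -- 8
  Match 4 -- 9
  Match 5 -- 10
  No augmenting path remains.

Step 3: Verify this is maximum:
  Matching size 5 = min(|L|, |R|) = min(5, 6), which is an upper bound, so this matching is maximum.

Maximum matching: {(1,6), (2,7), (3,8), (4,9), (5,10)}
Size: 5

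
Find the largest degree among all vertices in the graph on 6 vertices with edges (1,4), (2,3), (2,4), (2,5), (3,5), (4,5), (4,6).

Step 1: Count edges incident to each vertex:
  deg(1) = 1 (neighbors: 4)
  deg(2) = 3 (neighbors: 3, 4, 5)
  deg(3) = 2 (neighbors: 2, 5)
  deg(4) = 4 (neighbors: 1, 2, 5, 6)
  deg(5) = 3 (neighbors: 2, 3, 4)
  deg(6) = 1 (neighbors: 4)

Step 2: Find maximum:
  max(1, 3, 2, 4, 3, 1) = 4 (vertex 4)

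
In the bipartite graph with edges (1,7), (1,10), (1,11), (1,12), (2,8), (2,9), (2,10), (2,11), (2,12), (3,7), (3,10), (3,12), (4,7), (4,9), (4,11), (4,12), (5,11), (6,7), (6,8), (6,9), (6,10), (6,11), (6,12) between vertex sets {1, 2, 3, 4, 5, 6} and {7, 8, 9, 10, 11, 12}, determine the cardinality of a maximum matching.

Step 1: List the neighbors of each left vertex:
  1: 7, 10, 11, 12
  2: 8, 9, 10, 11, 12
  3: 7, 10, 12
  4: 7, 9, 11, 12
  5: 11
  6: 7, 8, 9, 10, 11, 12

Step 2: Greedily match left vertices, then look for augmenting paths:
  Match 1 -- 7
  Match 2 -- 8
  Match 3 -- 10
  Match 4 -- 9
  Match 5 -- 11
  Match 6 -- 12
  No augmenting path remains.

Step 3: Verify this is maximum:
  Matching size 6 = min(|L|, |R|) = min(6, 6), which is an upper bound, so this matching is maximum.

Maximum matching: {(1,7), (2,8), (3,10), (4,9), (5,11), (6,12)}
Size: 6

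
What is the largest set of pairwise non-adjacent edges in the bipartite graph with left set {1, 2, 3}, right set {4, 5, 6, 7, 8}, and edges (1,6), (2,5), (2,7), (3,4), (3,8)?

Step 1: List the neighbors of each left vertex:
  1: 6
  2: 5, 7
  3: 4, 8

Step 2: Greedily match left vertices, then look for augmenting paths:
  Match 1 -- 6
  Match 2 -- 5
  Match 3 -- 4
  No augmenting path remains.

Step 3: Verify this is maximum:
  Matching size 3 = min(|L|, |R|) = min(3, 5), which is an upper bound, so this matching is maximum.

Maximum matching: {(1,6), (2,5), (3,4)}
Size: 3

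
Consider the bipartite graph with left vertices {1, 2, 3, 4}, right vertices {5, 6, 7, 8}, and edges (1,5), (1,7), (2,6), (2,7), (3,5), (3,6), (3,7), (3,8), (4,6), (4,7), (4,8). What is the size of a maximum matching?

Step 1: List the neighbors of each left vertex:
  1: 5, 7
  2: 6, 7
  3: 5, 6, 7, 8
  4: 6, 7, 8

Step 2: Greedily match left vertices, then look for augmenting paths:
  Match 1 -- 5
  Match 2 -- 6
  Match 3 -- 7
  Match 4 -- 8
  No augmenting path remains.

Step 3: Verify this is maximum:
  Matching size 4 = min(|L|, |R|) = min(4, 4), which is an upper bound, so this matching is maximum.

Maximum matching: {(1,5), (2,6), (3,7), (4,8)}
Size: 4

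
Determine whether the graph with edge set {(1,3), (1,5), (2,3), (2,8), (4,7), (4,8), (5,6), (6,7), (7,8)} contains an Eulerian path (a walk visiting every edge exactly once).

Step 1: Find the degree of each vertex:
  deg(1) = 2
  deg(2) = 2
  deg(3) = 2
  deg(4) = 2
  deg(5) = 2
  deg(6) = 2
  deg(7) = 3
  deg(8) = 3

Step 2: Count vertices with odd degree:
  Odd-degree vertices: 7, 8 (2 total)

Step 3: Apply Euler's theorem:
  - Eulerian circuit exists iff graph is connected and all vertices have even degree
  - Eulerian path exists iff graph is connected and has 0 or 2 odd-degree vertices

Graph is connected with exactly 2 odd-degree vertices (7, 8).
Eulerian path exists (starting and ending at the odd-degree vertices), but no Eulerian circuit.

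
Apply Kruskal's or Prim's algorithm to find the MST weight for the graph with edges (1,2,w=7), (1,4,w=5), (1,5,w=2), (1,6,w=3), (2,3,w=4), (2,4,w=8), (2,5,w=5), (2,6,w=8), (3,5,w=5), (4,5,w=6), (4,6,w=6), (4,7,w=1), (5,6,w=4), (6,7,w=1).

Apply Kruskal's algorithm (sort edges by weight, add if no cycle):

Sorted edges by weight:
  (4,7) w=1
  (6,7) w=1
  (1,5) w=2
  (1,6) w=3
  (2,3) w=4
  (5,6) w=4
  (1,4) w=5
  (2,5) w=5
  (3,5) w=5
  (4,5) w=6
  (4,6) w=6
  (1,2) w=7
  (2,4) w=8
  (2,6) w=8

Add edge (4,7) w=1 -- no cycle. Running total: 1
Add edge (6,7) w=1 -- no cycle. Running total: 2
Add edge (1,5) w=2 -- no cycle. Running total: 4
Add edge (1,6) w=3 -- no cycle. Running total: 7
Add edge (2,3) w=4 -- no cycle. Running total: 11
Skip edge (5,6) w=4 -- would create cycle
Skip edge (1,4) w=5 -- would create cycle
Add edge (2,5) w=5 -- no cycle. Running total: 16

MST edges: (4,7,w=1), (6,7,w=1), (1,5,w=2), (1,6,w=3), (2,3,w=4), (2,5,w=5)
Total MST weight: 1 + 1 + 2 + 3 + 4 + 5 = 16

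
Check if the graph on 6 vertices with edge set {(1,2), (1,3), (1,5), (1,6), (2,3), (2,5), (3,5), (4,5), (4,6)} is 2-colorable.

Step 1: Attempt 2-coloring using BFS:
  Start at vertex 1, assign color 0
  Color vertex 2 with color 1 (neighbor of 1)
  Color vertex 3 with color 1 (neighbor of 1)
  Color vertex 5 with color 1 (neighbor of 1)
  Color vertex 6 with color 1 (neighbor of 1)

Step 2: Conflict found! Vertices 2 and 3 are adjacent but have the same color.
This means the graph contains an odd cycle.

The graph is NOT bipartite.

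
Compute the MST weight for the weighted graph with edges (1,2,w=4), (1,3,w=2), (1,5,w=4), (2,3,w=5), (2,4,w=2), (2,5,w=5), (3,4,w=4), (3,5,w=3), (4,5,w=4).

Apply Kruskal's algorithm (sort edges by weight, add if no cycle):

Sorted edges by weight:
  (1,3) w=2
  (2,4) w=2
  (3,5) w=3
  (1,2) w=4
  (1,5) w=4
  (3,4) w=4
  (4,5) w=4
  (2,3) w=5
  (2,5) w=5

Add edge (1,3) w=2 -- no cycle. Running total: 2
Add edge (2,4) w=2 -- no cycle. Running total: 4
Add edge (3,5) w=3 -- no cycle. Running total: 7
Add edge (1,2) w=4 -- no cycle. Running total: 11

MST edges: (1,3,w=2), (2,4,w=2), (3,5,w=3), (1,2,w=4)
Total MST weight: 2 + 2 + 3 + 4 = 11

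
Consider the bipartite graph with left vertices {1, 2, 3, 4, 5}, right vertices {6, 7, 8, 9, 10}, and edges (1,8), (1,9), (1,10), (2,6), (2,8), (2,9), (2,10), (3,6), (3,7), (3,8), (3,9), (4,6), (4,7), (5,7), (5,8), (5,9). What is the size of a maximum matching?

Step 1: List the neighbors of each left vertex:
  1: 8, 9, 10
  2: 6, 8, 9, 10
  3: 6, 7, 8, 9
  4: 6, 7
  5: 7, 8, 9

Step 2: Greedily match left vertices, then look for augmenting paths:
  Match 1 -- 8
  Match 2 -- 10
  Match 3 -- 7
  Match 4 -- 6
  Match 5 -- 9
  No augmenting path remains.

Step 3: Verify this is maximum:
  Matching size 5 = min(|L|, |R|) = min(5, 5), which is an upper bound, so this matching is maximum.

Maximum matching: {(1,8), (2,10), (3,7), (4,6), (5,9)}
Size: 5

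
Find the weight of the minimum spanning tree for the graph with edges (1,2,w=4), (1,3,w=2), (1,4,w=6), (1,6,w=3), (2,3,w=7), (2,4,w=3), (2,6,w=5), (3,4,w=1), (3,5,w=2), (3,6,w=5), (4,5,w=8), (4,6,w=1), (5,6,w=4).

Apply Kruskal's algorithm (sort edges by weight, add if no cycle):

Sorted edges by weight:
  (3,4) w=1
  (4,6) w=1
  (1,3) w=2
  (3,5) w=2
  (1,6) w=3
  (2,4) w=3
  (1,2) w=4
  (5,6) w=4
  (2,6) w=5
  (3,6) w=5
  (1,4) w=6
  (2,3) w=7
  (4,5) w=8

Add edge (3,4) w=1 -- no cycle. Running total: 1
Add edge (4,6) w=1 -- no cycle. Running total: 2
Add edge (1,3) w=2 -- no cycle. Running total: 4
Add edge (3,5) w=2 -- no cycle. Running total: 6
Skip edge (1,6) w=3 -- would create cycle
Add edge (2,4) w=3 -- no cycle. Running total: 9

MST edges: (3,4,w=1), (4,6,w=1), (1,3,w=2), (3,5,w=2), (2,4,w=3)
Total MST weight: 1 + 1 + 2 + 2 + 3 = 9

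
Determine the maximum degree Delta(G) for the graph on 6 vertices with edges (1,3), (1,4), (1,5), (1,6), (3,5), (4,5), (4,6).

Step 1: Count edges incident to each vertex:
  deg(1) = 4 (neighbors: 3, 4, 5, 6)
  deg(2) = 0 (neighbors: none)
  deg(3) = 2 (neighbors: 1, 5)
  deg(4) = 3 (neighbors: 1, 5, 6)
  deg(5) = 3 (neighbors: 1, 3, 4)
  deg(6) = 2 (neighbors: 1, 4)

Step 2: Find maximum:
  max(4, 0, 2, 3, 3, 2) = 4 (vertex 1)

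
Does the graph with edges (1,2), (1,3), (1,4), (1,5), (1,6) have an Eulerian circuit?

Step 1: Find the degree of each vertex:
  deg(1) = 5
  deg(2) = 1
  deg(3) = 1
  deg(4) = 1
  deg(5) = 1
  deg(6) = 1

Step 2: Count vertices with odd degree:
  Odd-degree vertices: 1, 2, 3, 4, 5, 6 (6 total)

Step 3: Apply Euler's theorem:
  - Eulerian circuit exists iff graph is connected and all vertices have even degree
  - Eulerian path exists iff graph is connected and has 0 or 2 odd-degree vertices

Graph has 6 odd-degree vertices (need 0 or 2).
Neither Eulerian path nor Eulerian circuit exists.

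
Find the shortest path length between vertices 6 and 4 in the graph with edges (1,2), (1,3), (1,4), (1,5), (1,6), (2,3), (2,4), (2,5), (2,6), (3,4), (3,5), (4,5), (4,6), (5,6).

Step 1: Build adjacency list:
  1: 2, 3, 4, 5, 6
  2: 1, 3, 4, 5, 6
  3: 1, 2, 4, 5
  4: 1, 2, 3, 5, 6
  5: 1, 2, 3, 4, 6
  6: 1, 2, 4, 5

Step 2: BFS from vertex 6 to find shortest path to 4:
  vertex 1 reached at distance 1
  vertex 2 reached at distance 1
  vertex 4 reached at distance 1

Step 3: Shortest path: 6 -> 4
Path length: 1 edge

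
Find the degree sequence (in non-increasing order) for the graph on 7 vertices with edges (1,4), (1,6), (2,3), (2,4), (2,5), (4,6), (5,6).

Step 1: Count edges incident to each vertex:
  deg(1) = 2 (neighbors: 4, 6)
  deg(2) = 3 (neighbors: 3, 4, 5)
  deg(3) = 1 (neighbors: 2)
  deg(4) = 3 (neighbors: 1, 2, 6)
  deg(5) = 2 (neighbors: 2, 6)
  deg(6) = 3 (neighbors: 1, 4, 5)
  deg(7) = 0 (neighbors: none)

Step 2: Sort degrees in non-increasing order:
  Degrees: [2, 3, 1, 3, 2, 3, 0] -> sorted: [3, 3, 3, 2, 2, 1, 0]

Degree sequence: [3, 3, 3, 2, 2, 1, 0]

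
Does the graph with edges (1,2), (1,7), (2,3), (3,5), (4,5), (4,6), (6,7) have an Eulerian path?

Step 1: Find the degree of each vertex:
  deg(1) = 2
  deg(2) = 2
  deg(3) = 2
  deg(4) = 2
  deg(5) = 2
  deg(6) = 2
  deg(7) = 2

Step 2: Count vertices with odd degree:
  All vertices have even degree (0 odd-degree vertices)

Step 3: Apply Euler's theorem:
  - Eulerian circuit exists iff graph is connected and all vertices have even degree
  - Eulerian path exists iff graph is connected and has 0 or 2 odd-degree vertices

Graph is connected with 0 odd-degree vertices.
Both Eulerian circuit and Eulerian path exist.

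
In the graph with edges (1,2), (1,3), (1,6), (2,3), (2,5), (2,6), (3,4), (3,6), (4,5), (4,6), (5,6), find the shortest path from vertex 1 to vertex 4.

Step 1: Build adjacency list:
  1: 2, 3, 6
  2: 1, 3, 5, 6
  3: 1, 2, 4, 6
  4: 3, 5, 6
  5: 2, 4, 6
  6: 1, 2, 3, 4, 5

Step 2: BFS from vertex 1 to find shortest path to 4:
  vertex 2 reached at distance 1
  vertex 3 reached at distance 1
  vertex 6 reached at distance 1
  vertex 5 reached at distance 2
  vertex 4 reached at distance 2

Step 3: Shortest path: 1 -> 6 -> 4
Path length: 2 edges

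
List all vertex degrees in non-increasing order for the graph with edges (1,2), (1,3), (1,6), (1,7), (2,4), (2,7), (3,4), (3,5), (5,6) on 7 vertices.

Step 1: Count edges incident to each vertex:
  deg(1) = 4 (neighbors: 2, 3, 6, 7)
  deg(2) = 3 (neighbors: 1, 4, 7)
  deg(3) = 3 (neighbors: 1, 4, 5)
  deg(4) = 2 (neighbors: 2, 3)
  deg(5) = 2 (neighbors: 3, 6)
  deg(6) = 2 (neighbors: 1, 5)
  deg(7) = 2 (neighbors: 1, 2)

Step 2: Sort degrees in non-increasing order:
  Degrees: [4, 3, 3, 2, 2, 2, 2] -> sorted: [4, 3, 3, 2, 2, 2, 2]

Degree sequence: [4, 3, 3, 2, 2, 2, 2]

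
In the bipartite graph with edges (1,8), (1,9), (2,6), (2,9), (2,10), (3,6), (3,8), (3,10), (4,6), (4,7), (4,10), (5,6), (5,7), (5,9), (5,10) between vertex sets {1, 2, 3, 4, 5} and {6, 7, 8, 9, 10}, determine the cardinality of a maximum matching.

Step 1: List the neighbors of each left vertex:
  1: 8, 9
  2: 6, 9, 10
  3: 6, 8, 10
  4: 6, 7, 10
  5: 6, 7, 9, 10

Step 2: Greedily match left vertices, then look for augmenting paths:
  Match 1 -- 8
  Match 2 -- 6
  Match 3 -- 10
  Match 4 -- 7
  Match 5 -- 9
  No augmenting path remains.

Step 3: Verify this is maximum:
  Matching size 5 = min(|L|, |R|) = min(5, 5), which is an upper bound, so this matching is maximum.

Maximum matching: {(1,8), (2,6), (3,10), (4,7), (5,9)}
Size: 5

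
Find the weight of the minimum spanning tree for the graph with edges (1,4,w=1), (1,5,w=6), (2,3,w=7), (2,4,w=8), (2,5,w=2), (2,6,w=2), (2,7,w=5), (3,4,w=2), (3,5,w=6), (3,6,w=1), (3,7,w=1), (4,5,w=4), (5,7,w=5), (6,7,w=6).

Apply Kruskal's algorithm (sort edges by weight, add if no cycle):

Sorted edges by weight:
  (1,4) w=1
  (3,6) w=1
  (3,7) w=1
  (2,6) w=2
  (2,5) w=2
  (3,4) w=2
  (4,5) w=4
  (2,7) w=5
  (5,7) w=5
  (1,5) w=6
  (3,5) w=6
  (6,7) w=6
  (2,3) w=7
  (2,4) w=8

Add edge (1,4) w=1 -- no cycle. Running total: 1
Add edge (3,6) w=1 -- no cycle. Running total: 2
Add edge (3,7) w=1 -- no cycle. Running total: 3
Add edge (2,6) w=2 -- no cycle. Running total: 5
Add edge (2,5) w=2 -- no cycle. Running total: 7
Add edge (3,4) w=2 -- no cycle. Running total: 9

MST edges: (1,4,w=1), (3,6,w=1), (3,7,w=1), (2,6,w=2), (2,5,w=2), (3,4,w=2)
Total MST weight: 1 + 1 + 1 + 2 + 2 + 2 = 9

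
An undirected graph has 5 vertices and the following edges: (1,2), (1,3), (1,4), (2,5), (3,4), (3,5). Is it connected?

Step 1: Build adjacency list from edges:
  1: 2, 3, 4
  2: 1, 5
  3: 1, 4, 5
  4: 1, 3
  5: 2, 3

Step 2: Run BFS/DFS from vertex 1:
  Visited: {1, 2, 3, 4, 5}
  Reached 5 of 5 vertices

Step 3: All 5 vertices reached from vertex 1, so the graph is connected.
Answer: Yes, the graph is connected.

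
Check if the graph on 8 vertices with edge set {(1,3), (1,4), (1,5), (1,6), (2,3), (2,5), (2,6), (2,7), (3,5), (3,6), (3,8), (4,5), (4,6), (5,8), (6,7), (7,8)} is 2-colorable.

Step 1: Attempt 2-coloring using BFS:
  Start at vertex 1, assign color 0
  Color vertex 3 with color 1 (neighbor of 1)
  Color vertex 4 with color 1 (neighbor of 1)
  Color vertex 5 with color 1 (neighbor of 1)
  Color vertex 6 with color 1 (neighbor of 1)
  Color vertex 2 with color 0 (neighbor of 3)

Step 2: Conflict found! Vertices 3 and 5 are adjacent but have the same color.
This means the graph contains an odd cycle.

The graph is NOT bipartite.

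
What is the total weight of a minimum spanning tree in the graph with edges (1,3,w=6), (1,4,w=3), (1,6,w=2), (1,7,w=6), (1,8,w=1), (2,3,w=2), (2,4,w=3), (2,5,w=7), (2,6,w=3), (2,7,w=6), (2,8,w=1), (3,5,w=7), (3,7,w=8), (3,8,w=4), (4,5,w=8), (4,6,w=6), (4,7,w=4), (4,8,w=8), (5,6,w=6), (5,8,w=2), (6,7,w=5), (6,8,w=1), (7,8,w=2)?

Apply Kruskal's algorithm (sort edges by weight, add if no cycle):

Sorted edges by weight:
  (1,8) w=1
  (2,8) w=1
  (6,8) w=1
  (1,6) w=2
  (2,3) w=2
  (5,8) w=2
  (7,8) w=2
  (1,4) w=3
  (2,6) w=3
  (2,4) w=3
  (3,8) w=4
  (4,7) w=4
  (6,7) w=5
  (1,3) w=6
  (1,7) w=6
  (2,7) w=6
  (4,6) w=6
  (5,6) w=6
  (2,5) w=7
  (3,5) w=7
  (3,7) w=8
  (4,5) w=8
  (4,8) w=8

Add edge (1,8) w=1 -- no cycle. Running total: 1
Add edge (2,8) w=1 -- no cycle. Running total: 2
Add edge (6,8) w=1 -- no cycle. Running total: 3
Skip edge (1,6) w=2 -- would create cycle
Add edge (2,3) w=2 -- no cycle. Running total: 5
Add edge (5,8) w=2 -- no cycle. Running total: 7
Add edge (7,8) w=2 -- no cycle. Running total: 9
Add edge (1,4) w=3 -- no cycle. Running total: 12

MST edges: (1,8,w=1), (2,8,w=1), (6,8,w=1), (2,3,w=2), (5,8,w=2), (7,8,w=2), (1,4,w=3)
Total MST weight: 1 + 1 + 1 + 2 + 2 + 2 + 3 = 12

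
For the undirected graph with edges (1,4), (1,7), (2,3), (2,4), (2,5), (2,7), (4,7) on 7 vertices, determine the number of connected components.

Step 1: Build adjacency list from edges:
  1: 4, 7
  2: 3, 4, 5, 7
  3: 2
  4: 1, 2, 7
  5: 2
  6: (none)
  7: 1, 2, 4

Step 2: Run BFS/DFS from vertex 1:
  Visited: {1, 4, 7, 2, 3, 5}
  Reached 6 of 7 vertices

Step 3: Only 6 of 7 vertices reached. Graph is disconnected.
Connected components: {1, 2, 3, 4, 5, 7}, {6}
Number of connected components: 2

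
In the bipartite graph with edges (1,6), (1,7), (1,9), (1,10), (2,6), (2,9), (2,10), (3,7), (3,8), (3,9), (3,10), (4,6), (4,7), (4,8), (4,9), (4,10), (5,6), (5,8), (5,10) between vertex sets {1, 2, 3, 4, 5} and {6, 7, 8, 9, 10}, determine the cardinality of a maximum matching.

Step 1: List the neighbors of each left vertex:
  1: 6, 7, 9, 10
  2: 6, 9, 10
  3: 7, 8, 9, 10
  4: 6, 7, 8, 9, 10
  5: 6, 8, 10

Step 2: Greedily match left vertices, then look for augmenting paths:
  Match 1 -- 6
  Match 2 -- 9
  Match 3 -- 7
  Match 4 -- 8
  Match 5 -- 10
  No augmenting path remains.

Step 3: Verify this is maximum:
  Matching size 5 = min(|L|, |R|) = min(5, 5), which is an upper bound, so this matching is maximum.

Maximum matching: {(1,6), (2,9), (3,7), (4,8), (5,10)}
Size: 5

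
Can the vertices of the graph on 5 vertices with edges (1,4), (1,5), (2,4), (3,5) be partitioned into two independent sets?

Step 1: Attempt 2-coloring using BFS:
  Start at vertex 1, assign color 0
  Color vertex 4 with color 1 (neighbor of 1)
  Color vertex 5 with color 1 (neighbor of 1)
  Color vertex 2 with color 0 (neighbor of 4)
  Color vertex 3 with color 0 (neighbor of 5)

Step 2: 2-coloring succeeded. No conflicts found.
  Set A (color 0): {1, 2, 3}
  Set B (color 1): {4, 5}

The graph is bipartite with partition {1, 2, 3}, {4, 5}.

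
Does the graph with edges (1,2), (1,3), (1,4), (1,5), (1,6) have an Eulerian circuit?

Step 1: Find the degree of each vertex:
  deg(1) = 5
  deg(2) = 1
  deg(3) = 1
  deg(4) = 1
  deg(5) = 1
  deg(6) = 1

Step 2: Count vertices with odd degree:
  Odd-degree vertices: 1, 2, 3, 4, 5, 6 (6 total)

Step 3: Apply Euler's theorem:
  - Eulerian circuit exists iff graph is connected and all vertices have even degree
  - Eulerian path exists iff graph is connected and has 0 or 2 odd-degree vertices

Graph has 6 odd-degree vertices (need 0 or 2).
Neither Eulerian path nor Eulerian circuit exists.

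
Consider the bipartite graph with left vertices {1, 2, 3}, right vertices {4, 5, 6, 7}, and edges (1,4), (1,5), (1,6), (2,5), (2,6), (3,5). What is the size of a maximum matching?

Step 1: List the neighbors of each left vertex:
  1: 4, 5, 6
  2: 5, 6
  3: 5

Step 2: Greedily match left vertices, then look for augmenting paths:
  Match 1 -- 4
  Match 2 -- 6
  Match 3 -- 5
  No augmenting path remains.

Step 3: Verify this is maximum:
  Matching size 3 = min(|L|, |R|) = min(3, 4), which is an upper bound, so this matching is maximum.

Maximum matching: {(1,4), (2,6), (3,5)}
Size: 3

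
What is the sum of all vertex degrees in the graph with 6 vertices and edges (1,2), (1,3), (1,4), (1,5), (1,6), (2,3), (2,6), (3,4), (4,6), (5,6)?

Step 1: Count edges incident to each vertex:
  deg(1) = 5 (neighbors: 2, 3, 4, 5, 6)
  deg(2) = 3 (neighbors: 1, 3, 6)
  deg(3) = 3 (neighbors: 1, 2, 4)
  deg(4) = 3 (neighbors: 1, 3, 6)
  deg(5) = 2 (neighbors: 1, 6)
  deg(6) = 4 (neighbors: 1, 2, 4, 5)

Step 2: Sum all degrees:
  5 + 3 + 3 + 3 + 2 + 4 = 20

Verification: sum of degrees = 2 * |E| = 2 * 10 = 20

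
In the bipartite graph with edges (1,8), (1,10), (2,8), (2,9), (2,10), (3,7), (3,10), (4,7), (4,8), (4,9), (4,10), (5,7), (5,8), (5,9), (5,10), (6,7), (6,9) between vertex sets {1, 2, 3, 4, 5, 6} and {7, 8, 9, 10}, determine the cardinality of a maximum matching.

Step 1: List the neighbors of each left vertex:
  1: 8, 10
  2: 8, 9, 10
  3: 7, 10
  4: 7, 8, 9, 10
  5: 7, 8, 9, 10
  6: 7, 9

Step 2: Greedily match left vertices, then look for augmenting paths:
  Match 1 -- 8
  Match 2 -- 9
  Match 3 -- 7
  Match 4 -- 10
  No augmenting path remains.

Step 3: Verify this is maximum:
  Matching size 4 = min(|L|, |R|) = min(6, 4), which is an upper bound, so this matching is maximum.

Maximum matching: {(1,8), (2,9), (3,7), (4,10)}
Size: 4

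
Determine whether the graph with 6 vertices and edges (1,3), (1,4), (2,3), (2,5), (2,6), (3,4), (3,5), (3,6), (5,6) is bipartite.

Step 1: Attempt 2-coloring using BFS:
  Start at vertex 1, assign color 0
  Color vertex 3 with color 1 (neighbor of 1)
  Color vertex 4 with color 1 (neighbor of 1)
  Color vertex 2 with color 0 (neighbor of 3)

Step 2: Conflict found! Vertices 3 and 4 are adjacent but have the same color.
This means the graph contains an odd cycle.

The graph is NOT bipartite.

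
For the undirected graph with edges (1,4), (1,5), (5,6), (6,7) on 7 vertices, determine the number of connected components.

Step 1: Build adjacency list from edges:
  1: 4, 5
  2: (none)
  3: (none)
  4: 1
  5: 1, 6
  6: 5, 7
  7: 6

Step 2: Run BFS/DFS from vertex 1:
  Visited: {1, 4, 5, 6, 7}
  Reached 5 of 7 vertices

Step 3: Only 5 of 7 vertices reached. Graph is disconnected.
Connected components: {1, 4, 5, 6, 7}, {2}, {3}
Number of connected components: 3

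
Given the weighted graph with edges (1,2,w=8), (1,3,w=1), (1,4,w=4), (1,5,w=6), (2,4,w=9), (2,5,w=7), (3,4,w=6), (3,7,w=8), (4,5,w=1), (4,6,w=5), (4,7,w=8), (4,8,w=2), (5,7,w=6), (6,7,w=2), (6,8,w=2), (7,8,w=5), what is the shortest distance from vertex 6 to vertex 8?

Step 1: Build adjacency list with weights:
  1: 2(w=8), 3(w=1), 4(w=4), 5(w=6)
  2: 1(w=8), 4(w=9), 5(w=7)
  3: 1(w=1), 4(w=6), 7(w=8)
  4: 1(w=4), 2(w=9), 3(w=6), 5(w=1), 6(w=5), 7(w=8), 8(w=2)
  5: 1(w=6), 2(w=7), 4(w=1), 7(w=6)
  6: 4(w=5), 7(w=2), 8(w=2)
  7: 3(w=8), 4(w=8), 5(w=6), 6(w=2), 8(w=5)
  8: 4(w=2), 6(w=2), 7(w=5)

Step 2: Apply Dijkstra's algorithm from vertex 6:
  Visit vertex 6 (distance=0)
    Update dist[4] = 5
    Update dist[7] = 2
    Update dist[8] = 2
  Visit vertex 7 (distance=2)
    Update dist[3] = 10
    Update dist[5] = 8
  Visit vertex 8 (distance=2)
    Update dist[4] = 4

Step 3: Shortest path: 6 -> 8
Total weight: 2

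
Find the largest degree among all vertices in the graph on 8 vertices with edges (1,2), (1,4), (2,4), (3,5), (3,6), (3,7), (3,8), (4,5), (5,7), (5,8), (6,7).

Step 1: Count edges incident to each vertex:
  deg(1) = 2 (neighbors: 2, 4)
  deg(2) = 2 (neighbors: 1, 4)
  deg(3) = 4 (neighbors: 5, 6, 7, 8)
  deg(4) = 3 (neighbors: 1, 2, 5)
  deg(5) = 4 (neighbors: 3, 4, 7, 8)
  deg(6) = 2 (neighbors: 3, 7)
  deg(7) = 3 (neighbors: 3, 5, 6)
  deg(8) = 2 (neighbors: 3, 5)

Step 2: Find maximum:
  max(2, 2, 4, 3, 4, 2, 3, 2) = 4 (vertex 3)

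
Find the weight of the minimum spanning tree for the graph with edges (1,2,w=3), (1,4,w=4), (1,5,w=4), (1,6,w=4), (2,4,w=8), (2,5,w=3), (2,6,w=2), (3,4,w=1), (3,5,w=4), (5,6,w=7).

Apply Kruskal's algorithm (sort edges by weight, add if no cycle):

Sorted edges by weight:
  (3,4) w=1
  (2,6) w=2
  (1,2) w=3
  (2,5) w=3
  (1,5) w=4
  (1,4) w=4
  (1,6) w=4
  (3,5) w=4
  (5,6) w=7
  (2,4) w=8

Add edge (3,4) w=1 -- no cycle. Running total: 1
Add edge (2,6) w=2 -- no cycle. Running total: 3
Add edge (1,2) w=3 -- no cycle. Running total: 6
Add edge (2,5) w=3 -- no cycle. Running total: 9
Skip edge (1,5) w=4 -- would create cycle
Add edge (1,4) w=4 -- no cycle. Running total: 13

MST edges: (3,4,w=1), (2,6,w=2), (1,2,w=3), (2,5,w=3), (1,4,w=4)
Total MST weight: 1 + 2 + 3 + 3 + 4 = 13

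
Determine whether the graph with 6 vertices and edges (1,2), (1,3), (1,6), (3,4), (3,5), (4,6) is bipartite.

Step 1: Attempt 2-coloring using BFS:
  Start at vertex 1, assign color 0
  Color vertex 2 with color 1 (neighbor of 1)
  Color vertex 3 with color 1 (neighbor of 1)
  Color vertex 6 with color 1 (neighbor of 1)
  Color vertex 4 with color 0 (neighbor of 3)
  Color vertex 5 with color 0 (neighbor of 3)

Step 2: 2-coloring succeeded. No conflicts found.
  Set A (color 0): {1, 4, 5}
  Set B (color 1): {2, 3, 6}

The graph is bipartite with partition {1, 4, 5}, {2, 3, 6}.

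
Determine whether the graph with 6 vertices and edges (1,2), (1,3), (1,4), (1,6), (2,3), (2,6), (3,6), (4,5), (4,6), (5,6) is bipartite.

Step 1: Attempt 2-coloring using BFS:
  Start at vertex 1, assign color 0
  Color vertex 2 with color 1 (neighbor of 1)
  Color vertex 3 with color 1 (neighbor of 1)
  Color vertex 4 with color 1 (neighbor of 1)
  Color vertex 6 with color 1 (neighbor of 1)

Step 2: Conflict found! Vertices 2 and 3 are adjacent but have the same color.
This means the graph contains an odd cycle.

The graph is NOT bipartite.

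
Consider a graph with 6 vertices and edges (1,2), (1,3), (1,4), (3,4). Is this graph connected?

Step 1: Build adjacency list from edges:
  1: 2, 3, 4
  2: 1
  3: 1, 4
  4: 1, 3
  5: (none)
  6: (none)

Step 2: Run BFS/DFS from vertex 1:
  Visited: {1, 2, 3, 4}
  Reached 4 of 6 vertices

Step 3: Only 4 of 6 vertices reached. Graph is disconnected.
Connected components: {1, 2, 3, 4}, {5}, {6}
Answer: No, the graph is not connected (3 components).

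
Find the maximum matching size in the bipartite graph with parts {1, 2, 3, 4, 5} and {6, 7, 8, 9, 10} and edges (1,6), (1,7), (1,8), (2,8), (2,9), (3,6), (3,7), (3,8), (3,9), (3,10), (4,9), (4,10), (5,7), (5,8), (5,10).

Step 1: List the neighbors of each left vertex:
  1: 6, 7, 8
  2: 8, 9
  3: 6, 7, 8, 9, 10
  4: 9, 10
  5: 7, 8, 10

Step 2: Greedily match left vertices, then look for augmenting paths:
  Match 1 -- 6
  Match 2 -- 8
  Match 3 -- 7
  Match 4 -- 9
  Match 5 -- 10
  No augmenting path remains.

Step 3: Verify this is maximum:
  Matching size 5 = min(|L|, |R|) = min(5, 5), which is an upper bound, so this matching is maximum.

Maximum matching: {(1,6), (2,8), (3,7), (4,9), (5,10)}
Size: 5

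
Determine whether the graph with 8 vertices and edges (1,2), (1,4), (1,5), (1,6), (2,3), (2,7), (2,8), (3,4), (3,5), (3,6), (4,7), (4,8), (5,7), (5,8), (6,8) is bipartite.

Step 1: Attempt 2-coloring using BFS:
  Start at vertex 1, assign color 0
  Color vertex 2 with color 1 (neighbor of 1)
  Color vertex 4 with color 1 (neighbor of 1)
  Color vertex 5 with color 1 (neighbor of 1)
  Color vertex 6 with color 1 (neighbor of 1)
  Color vertex 3 with color 0 (neighbor of 2)
  Color vertex 7 with color 0 (neighbor of 2)
  Color vertex 8 with color 0 (neighbor of 2)

Step 2: 2-coloring succeeded. No conflicts found.
  Set A (color 0): {1, 3, 7, 8}
  Set B (color 1): {2, 4, 5, 6}

The graph is bipartite with partition {1, 3, 7, 8}, {2, 4, 5, 6}.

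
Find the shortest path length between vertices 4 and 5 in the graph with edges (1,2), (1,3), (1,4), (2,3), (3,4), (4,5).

Step 1: Build adjacency list:
  1: 2, 3, 4
  2: 1, 3
  3: 1, 2, 4
  4: 1, 3, 5
  5: 4

Step 2: BFS from vertex 4 to find shortest path to 5:
  vertex 1 reached at distance 1
  vertex 3 reached at distance 1
  vertex 5 reached at distance 1

Step 3: Shortest path: 4 -> 5
Path length: 1 edge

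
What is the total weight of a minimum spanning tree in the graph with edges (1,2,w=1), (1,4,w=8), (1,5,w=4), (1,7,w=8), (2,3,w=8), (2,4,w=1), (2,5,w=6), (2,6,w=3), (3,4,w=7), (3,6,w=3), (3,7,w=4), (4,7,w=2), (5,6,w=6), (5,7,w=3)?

Apply Kruskal's algorithm (sort edges by weight, add if no cycle):

Sorted edges by weight:
  (1,2) w=1
  (2,4) w=1
  (4,7) w=2
  (2,6) w=3
  (3,6) w=3
  (5,7) w=3
  (1,5) w=4
  (3,7) w=4
  (2,5) w=6
  (5,6) w=6
  (3,4) w=7
  (1,4) w=8
  (1,7) w=8
  (2,3) w=8

Add edge (1,2) w=1 -- no cycle. Running total: 1
Add edge (2,4) w=1 -- no cycle. Running total: 2
Add edge (4,7) w=2 -- no cycle. Running total: 4
Add edge (2,6) w=3 -- no cycle. Running total: 7
Add edge (3,6) w=3 -- no cycle. Running total: 10
Add edge (5,7) w=3 -- no cycle. Running total: 13

MST edges: (1,2,w=1), (2,4,w=1), (4,7,w=2), (2,6,w=3), (3,6,w=3), (5,7,w=3)
Total MST weight: 1 + 1 + 2 + 3 + 3 + 3 = 13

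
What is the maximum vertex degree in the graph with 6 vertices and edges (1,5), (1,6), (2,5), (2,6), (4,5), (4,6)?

Step 1: Count edges incident to each vertex:
  deg(1) = 2 (neighbors: 5, 6)
  deg(2) = 2 (neighbors: 5, 6)
  deg(3) = 0 (neighbors: none)
  deg(4) = 2 (neighbors: 5, 6)
  deg(5) = 3 (neighbors: 1, 2, 4)
  deg(6) = 3 (neighbors: 1, 2, 4)

Step 2: Find maximum:
  max(2, 2, 0, 2, 3, 3) = 3 (vertex 5)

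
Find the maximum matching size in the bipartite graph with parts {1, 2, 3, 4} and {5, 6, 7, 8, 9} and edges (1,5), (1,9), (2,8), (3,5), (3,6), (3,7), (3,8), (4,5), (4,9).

Step 1: List the neighbors of each left vertex:
  1: 5, 9
  2: 8
  3: 5, 6, 7, 8
  4: 5, 9

Step 2: Greedily match left vertices, then look for augmenting paths:
  Match 1 -- 5
  Match 2 -- 8
  Match 3 -- 6
  Match 4 -- 9
  No augmenting path remains.

Step 3: Verify this is maximum:
  Matching size 4 = min(|L|, |R|) = min(4, 5), which is an upper bound, so this matching is maximum.

Maximum matching: {(1,5), (2,8), (3,6), (4,9)}
Size: 4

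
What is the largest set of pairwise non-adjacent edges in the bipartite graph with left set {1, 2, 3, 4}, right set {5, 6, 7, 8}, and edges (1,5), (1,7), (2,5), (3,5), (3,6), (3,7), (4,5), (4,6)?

Step 1: List the neighbors of each left vertex:
  1: 5, 7
  2: 5
  3: 5, 6, 7
  4: 5, 6

Step 2: Greedily match left vertices, then look for augmenting paths:
  Match 1 -- 7
  Match 2 -- 5
  Match 3 -- 6
  No augmenting path remains.

Step 3: Verify this is maximum:
  Matching has size 3. The vertex set {5, 6, 7} covers every edge and has size 3; any matching has at most one edge per cover vertex, so 3 is maximum (König's theorem).

Maximum matching: {(1,7), (2,5), (3,6)}
Size: 3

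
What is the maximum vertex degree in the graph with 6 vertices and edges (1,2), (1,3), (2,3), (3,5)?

Step 1: Count edges incident to each vertex:
  deg(1) = 2 (neighbors: 2, 3)
  deg(2) = 2 (neighbors: 1, 3)
  deg(3) = 3 (neighbors: 1, 2, 5)
  deg(4) = 0 (neighbors: none)
  deg(5) = 1 (neighbors: 3)
  deg(6) = 0 (neighbors: none)

Step 2: Find maximum:
  max(2, 2, 3, 0, 1, 0) = 3 (vertex 3)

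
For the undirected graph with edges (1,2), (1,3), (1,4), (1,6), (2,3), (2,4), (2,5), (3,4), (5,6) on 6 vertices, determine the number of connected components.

Step 1: Build adjacency list from edges:
  1: 2, 3, 4, 6
  2: 1, 3, 4, 5
  3: 1, 2, 4
  4: 1, 2, 3
  5: 2, 6
  6: 1, 5

Step 2: Run BFS/DFS from vertex 1:
  Visited: {1, 2, 3, 4, 6, 5}
  Reached 6 of 6 vertices

Step 3: All 6 vertices reached from vertex 1, so the graph is connected.
Number of connected components: 1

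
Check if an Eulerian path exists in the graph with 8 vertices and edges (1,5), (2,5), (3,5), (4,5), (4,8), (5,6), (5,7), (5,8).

Step 1: Find the degree of each vertex:
  deg(1) = 1
  deg(2) = 1
  deg(3) = 1
  deg(4) = 2
  deg(5) = 7
  deg(6) = 1
  deg(7) = 1
  deg(8) = 2

Step 2: Count vertices with odd degree:
  Odd-degree vertices: 1, 2, 3, 5, 6, 7 (6 total)

Step 3: Apply Euler's theorem:
  - Eulerian circuit exists iff graph is connected and all vertices have even degree
  - Eulerian path exists iff graph is connected and has 0 or 2 odd-degree vertices

Graph has 6 odd-degree vertices (need 0 or 2).
Neither Eulerian path nor Eulerian circuit exists.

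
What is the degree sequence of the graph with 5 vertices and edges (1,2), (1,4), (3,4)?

Step 1: Count edges incident to each vertex:
  deg(1) = 2 (neighbors: 2, 4)
  deg(2) = 1 (neighbors: 1)
  deg(3) = 1 (neighbors: 4)
  deg(4) = 2 (neighbors: 1, 3)
  deg(5) = 0 (neighbors: none)

Step 2: Sort degrees in non-increasing order:
  Degrees: [2, 1, 1, 2, 0] -> sorted: [2, 2, 1, 1, 0]

Degree sequence: [2, 2, 1, 1, 0]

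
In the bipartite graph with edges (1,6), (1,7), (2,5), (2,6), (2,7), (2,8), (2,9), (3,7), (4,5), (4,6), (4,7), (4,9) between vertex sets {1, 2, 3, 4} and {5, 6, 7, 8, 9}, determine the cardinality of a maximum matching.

Step 1: List the neighbors of each left vertex:
  1: 6, 7
  2: 5, 6, 7, 8, 9
  3: 7
  4: 5, 6, 7, 9

Step 2: Greedily match left vertices, then look for augmenting paths:
  Match 1 -- 6
  Match 2 -- 5
  Match 3 -- 7
  Match 4 -- 9
  No augmenting path remains.

Step 3: Verify this is maximum:
  Matching size 4 = min(|L|, |R|) = min(4, 5), which is an upper bound, so this matching is maximum.

Maximum matching: {(1,6), (2,5), (3,7), (4,9)}
Size: 4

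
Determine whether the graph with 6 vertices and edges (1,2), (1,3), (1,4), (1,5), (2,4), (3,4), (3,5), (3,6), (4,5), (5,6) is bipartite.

Step 1: Attempt 2-coloring using BFS:
  Start at vertex 1, assign color 0
  Color vertex 2 with color 1 (neighbor of 1)
  Color vertex 3 with color 1 (neighbor of 1)
  Color vertex 4 with color 1 (neighbor of 1)
  Color vertex 5 with color 1 (neighbor of 1)

Step 2: Conflict found! Vertices 2 and 4 are adjacent but have the same color.
This means the graph contains an odd cycle.

The graph is NOT bipartite.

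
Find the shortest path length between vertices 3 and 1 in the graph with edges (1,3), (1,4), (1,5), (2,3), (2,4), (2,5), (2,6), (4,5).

Step 1: Build adjacency list:
  1: 3, 4, 5
  2: 3, 4, 5, 6
  3: 1, 2
  4: 1, 2, 5
  5: 1, 2, 4
  6: 2

Step 2: BFS from vertex 3 to find shortest path to 1:
  vertex 1 reached at distance 1

Step 3: Shortest path: 3 -> 1
Path length: 1 edge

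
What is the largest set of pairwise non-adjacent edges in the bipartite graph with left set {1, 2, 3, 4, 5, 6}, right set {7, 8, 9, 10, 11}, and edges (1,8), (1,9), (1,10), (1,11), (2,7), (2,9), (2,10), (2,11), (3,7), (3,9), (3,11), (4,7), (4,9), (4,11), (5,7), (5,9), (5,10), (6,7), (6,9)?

Step 1: List the neighbors of each left vertex:
  1: 8, 9, 10, 11
  2: 7, 9, 10, 11
  3: 7, 9, 11
  4: 7, 9, 11
  5: 7, 9, 10
  6: 7, 9

Step 2: Greedily match left vertices, then look for augmenting paths:
  Match 1 -- 8
  Match 2 -- 7
  Match 3 -- 9
  Match 4 -- 11
  Match 5 -- 10
  No augmenting path remains.

Step 3: Verify this is maximum:
  Matching size 5 = min(|L|, |R|) = min(6, 5), which is an upper bound, so this matching is maximum.

Maximum matching: {(1,8), (2,7), (3,9), (4,11), (5,10)}
Size: 5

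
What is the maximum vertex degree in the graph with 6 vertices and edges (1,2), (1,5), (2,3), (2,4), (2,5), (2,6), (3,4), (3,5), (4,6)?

Step 1: Count edges incident to each vertex:
  deg(1) = 2 (neighbors: 2, 5)
  deg(2) = 5 (neighbors: 1, 3, 4, 5, 6)
  deg(3) = 3 (neighbors: 2, 4, 5)
  deg(4) = 3 (neighbors: 2, 3, 6)
  deg(5) = 3 (neighbors: 1, 2, 3)
  deg(6) = 2 (neighbors: 2, 4)

Step 2: Find maximum:
  max(2, 5, 3, 3, 3, 2) = 5 (vertex 2)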